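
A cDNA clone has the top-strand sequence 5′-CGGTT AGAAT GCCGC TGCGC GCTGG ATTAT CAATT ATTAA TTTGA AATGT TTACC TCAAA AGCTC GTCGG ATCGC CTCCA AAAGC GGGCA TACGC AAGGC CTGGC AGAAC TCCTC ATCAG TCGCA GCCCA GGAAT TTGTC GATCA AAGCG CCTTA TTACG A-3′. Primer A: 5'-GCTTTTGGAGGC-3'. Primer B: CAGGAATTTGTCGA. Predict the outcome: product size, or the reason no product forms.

No product — the primers' 3' ends point away from each other.

Primer A (GCTTTTGGAGGC) has reverse complement GCCTCCAAAAGC, which matches the top strand at positions 74–85; primer A anneals to the top strand there with its 3' end pointing upstream toward position 74.
Primer B (CAGGAATTTGTCGA) matches the top strand directly at positions 129–142; it anneals to the bottom strand with its 3' end pointing downstream toward position 142.
The 3' ends diverge (primer A extends toward position 1, primer B toward position 161), so the primers never converge on a shared product.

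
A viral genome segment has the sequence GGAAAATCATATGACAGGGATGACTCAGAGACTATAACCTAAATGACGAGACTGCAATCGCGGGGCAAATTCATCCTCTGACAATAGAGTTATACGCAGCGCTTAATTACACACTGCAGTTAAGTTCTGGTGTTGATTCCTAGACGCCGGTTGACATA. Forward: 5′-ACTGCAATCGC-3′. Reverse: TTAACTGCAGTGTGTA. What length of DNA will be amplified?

73 bp

Forward primer ACTGCAATCGC is found on the top strand at positions 51–61.
Taking the reverse complement of TTAACTGCAGTGTGTA gives TACACACTGCAGTTAA, found at positions 108–123 on the template; the primer anneals here to the top strand with its 3' end pointing upstream.
Product length = (reverse-primer end) − (forward-primer start) + 1 = 123 − 51 + 1 = 73 bp.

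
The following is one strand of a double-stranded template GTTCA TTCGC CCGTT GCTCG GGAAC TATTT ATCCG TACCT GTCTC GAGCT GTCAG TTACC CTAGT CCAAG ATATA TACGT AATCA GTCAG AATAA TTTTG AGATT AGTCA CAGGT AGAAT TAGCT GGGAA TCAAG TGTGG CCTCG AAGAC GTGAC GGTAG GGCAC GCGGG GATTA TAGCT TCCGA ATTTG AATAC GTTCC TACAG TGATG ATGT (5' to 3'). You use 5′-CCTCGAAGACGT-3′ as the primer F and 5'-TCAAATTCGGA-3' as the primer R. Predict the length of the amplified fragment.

Scanning the template, CCTCGAAGACGT occurs at positions 141–152; this primer anneals to the bottom strand there with its 3' end pointing downstream.
Taking the reverse complement of TCAAATTCGGA gives TCCGAATTTGA, found at positions 181–191 on the template; the primer anneals here to the top strand with its 3' end pointing upstream.
Amplicon spans positions 141–191: 51 bp.

51 bp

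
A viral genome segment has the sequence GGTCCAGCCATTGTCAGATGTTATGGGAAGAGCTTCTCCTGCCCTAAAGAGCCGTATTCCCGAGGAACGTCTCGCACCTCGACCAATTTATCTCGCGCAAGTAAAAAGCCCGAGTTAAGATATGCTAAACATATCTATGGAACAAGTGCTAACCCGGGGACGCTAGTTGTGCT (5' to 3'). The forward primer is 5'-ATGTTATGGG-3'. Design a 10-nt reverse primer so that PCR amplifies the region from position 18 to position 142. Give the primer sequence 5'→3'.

5'-TTCCATAGAT-3'

The product's 3' end on the top strand is position 142.
The reverse primer anneals to the top strand over positions 133–142, i.e. to ATCTATGGAA.
Its sequence written 5'→3' is the reverse complement: TTCCATAGAT.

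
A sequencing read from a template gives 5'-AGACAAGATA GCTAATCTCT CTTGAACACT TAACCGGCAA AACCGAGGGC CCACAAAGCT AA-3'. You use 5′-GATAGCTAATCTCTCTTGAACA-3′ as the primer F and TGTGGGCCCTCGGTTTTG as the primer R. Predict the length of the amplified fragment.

Forward primer GATAGCTAATCTCTCTTGAACA is found on the top strand at positions 7–28.
Taking the reverse complement of TGTGGGCCCTCGGTTTTG gives CAAAACCGAGGGCCCACA, found at positions 38–55 on the template; the primer anneals here to the top strand with its 3' end pointing upstream.
Product length = (reverse-primer end) − (forward-primer start) + 1 = 55 − 7 + 1 = 49 bp.

49 bp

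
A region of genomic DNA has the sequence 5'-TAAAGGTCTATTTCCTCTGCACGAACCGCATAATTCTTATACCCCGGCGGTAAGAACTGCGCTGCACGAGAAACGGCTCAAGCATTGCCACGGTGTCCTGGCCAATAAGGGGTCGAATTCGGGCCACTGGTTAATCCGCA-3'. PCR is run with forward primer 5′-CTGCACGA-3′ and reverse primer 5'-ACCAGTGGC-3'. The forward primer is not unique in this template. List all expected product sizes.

115 bp, 70 bp

The forward primer CTGCACGA matches the top strand at positions 17–24, 62–69.
The reverse primer's reverse complement is GCCACTGGT, matching at positions 123–131.
Each forward site pairs with the reverse site to give a product ending at position 131: sizes 115, 70 bp.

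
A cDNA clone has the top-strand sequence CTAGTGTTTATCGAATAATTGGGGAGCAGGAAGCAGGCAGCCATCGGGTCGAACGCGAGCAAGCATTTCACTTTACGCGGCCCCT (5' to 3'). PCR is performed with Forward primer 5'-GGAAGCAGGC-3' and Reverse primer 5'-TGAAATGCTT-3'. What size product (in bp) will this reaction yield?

42 bp

Scanning the template, GGAAGCAGGC occurs at positions 29–38; this primer anneals to the bottom strand there with its 3' end pointing downstream.
Reverse complement of the reverse primer: AAGCATTTCA. This occurs on the top strand at positions 61–70.
Amplicon spans positions 29–70: 42 bp.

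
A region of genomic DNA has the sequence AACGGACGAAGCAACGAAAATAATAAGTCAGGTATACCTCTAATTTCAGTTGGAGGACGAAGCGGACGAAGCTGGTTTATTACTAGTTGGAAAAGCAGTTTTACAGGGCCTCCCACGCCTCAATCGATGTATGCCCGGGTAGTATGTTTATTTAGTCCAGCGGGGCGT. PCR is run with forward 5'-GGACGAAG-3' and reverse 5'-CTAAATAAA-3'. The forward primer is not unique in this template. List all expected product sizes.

The forward primer GGACGAAG matches the top strand at positions 4–11, 55–62, 64–71.
The reverse primer's reverse complement is TTTATTTAG, matching at positions 147–155.
Each forward site pairs with the reverse site to give a product ending at position 155: sizes 152, 101, 92 bp.

152 bp, 101 bp, 92 bp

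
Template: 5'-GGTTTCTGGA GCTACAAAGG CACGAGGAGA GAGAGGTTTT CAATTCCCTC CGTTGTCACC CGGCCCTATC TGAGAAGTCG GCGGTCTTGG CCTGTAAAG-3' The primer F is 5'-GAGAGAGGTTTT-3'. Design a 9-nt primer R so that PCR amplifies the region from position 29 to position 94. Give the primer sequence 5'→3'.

5'-CAGGCCAAG-3'

The product's 3' end on the top strand is position 94.
The reverse primer anneals to the top strand over positions 86–94, i.e. to CTTGGCCTG.
Its sequence written 5'→3' is the reverse complement: CAGGCCAAG.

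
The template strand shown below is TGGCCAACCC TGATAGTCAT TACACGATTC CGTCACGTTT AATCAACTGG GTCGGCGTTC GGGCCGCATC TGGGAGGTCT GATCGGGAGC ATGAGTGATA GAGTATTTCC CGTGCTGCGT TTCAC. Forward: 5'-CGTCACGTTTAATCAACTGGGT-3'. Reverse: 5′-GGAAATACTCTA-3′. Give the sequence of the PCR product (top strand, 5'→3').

5'-CGTCACGTTTAATCAACTGGGTCGGCGTTCGGGCCGCATCTGGGAGGTCTGATCGGGAGCATGAGTGATAGAGTATTTCC-3'

The forward primer matches the template at positions 31–52.
The reverse primer's reverse complement is TAGAGTATTTCC, which matches the template at positions 99–110.
The product is the template from position 31 through 110 (80 bp).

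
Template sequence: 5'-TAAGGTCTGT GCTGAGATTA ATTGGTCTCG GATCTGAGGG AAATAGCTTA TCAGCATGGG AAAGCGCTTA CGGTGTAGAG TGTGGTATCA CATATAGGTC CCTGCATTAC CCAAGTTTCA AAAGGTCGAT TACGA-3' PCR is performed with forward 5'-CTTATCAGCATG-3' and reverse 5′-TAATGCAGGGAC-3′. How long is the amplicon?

63 bp

Forward primer CTTATCAGCATG is found on the top strand at positions 47–58.
Reverse complement of the reverse primer: GTCCCTGCATTA. This occurs on the top strand at positions 98–109.
Amplicon spans positions 47–109: 63 bp.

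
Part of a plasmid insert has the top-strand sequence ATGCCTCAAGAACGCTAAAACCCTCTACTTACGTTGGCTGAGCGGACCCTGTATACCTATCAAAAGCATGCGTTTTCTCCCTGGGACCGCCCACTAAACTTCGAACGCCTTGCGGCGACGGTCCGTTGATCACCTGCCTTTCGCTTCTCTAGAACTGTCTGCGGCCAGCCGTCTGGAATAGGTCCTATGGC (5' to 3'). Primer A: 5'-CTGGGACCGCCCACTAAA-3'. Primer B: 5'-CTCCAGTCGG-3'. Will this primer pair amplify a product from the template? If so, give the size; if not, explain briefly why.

No product — primer B has no binding site in the template.

Primer B (CTCCAGTCGG) does not match the top strand, and its reverse complement CCGACTGGAG does not match either.
With no annealing site for primer B, no amplification occurs.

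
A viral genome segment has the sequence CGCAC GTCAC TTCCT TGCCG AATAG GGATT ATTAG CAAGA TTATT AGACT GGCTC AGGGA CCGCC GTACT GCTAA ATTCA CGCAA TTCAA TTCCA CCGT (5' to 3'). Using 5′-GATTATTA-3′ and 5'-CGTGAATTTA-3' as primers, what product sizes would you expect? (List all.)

The forward primer GATTATTA matches the top strand at positions 27–34, 39–46.
The reverse primer's reverse complement is TAAATTCACG, matching at positions 73–82.
Each forward site pairs with the reverse site to give a product ending at position 82: sizes 56, 44 bp.

56 bp, 44 bp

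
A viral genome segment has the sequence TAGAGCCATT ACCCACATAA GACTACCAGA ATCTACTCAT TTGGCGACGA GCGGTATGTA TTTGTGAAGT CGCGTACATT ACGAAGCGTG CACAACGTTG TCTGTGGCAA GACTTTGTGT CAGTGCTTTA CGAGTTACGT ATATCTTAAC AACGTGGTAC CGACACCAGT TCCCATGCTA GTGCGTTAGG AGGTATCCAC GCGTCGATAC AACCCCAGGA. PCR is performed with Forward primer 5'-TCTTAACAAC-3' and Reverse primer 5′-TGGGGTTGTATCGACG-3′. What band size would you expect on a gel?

Forward primer TCTTAACAAC is found on the top strand at positions 144–153.
The reverse primer's reverse complement is CGTCGATACAACCCCA, which matches the template at positions 202–217.
Product length = (reverse-primer end) − (forward-primer start) + 1 = 217 − 144 + 1 = 74 bp.

74 bp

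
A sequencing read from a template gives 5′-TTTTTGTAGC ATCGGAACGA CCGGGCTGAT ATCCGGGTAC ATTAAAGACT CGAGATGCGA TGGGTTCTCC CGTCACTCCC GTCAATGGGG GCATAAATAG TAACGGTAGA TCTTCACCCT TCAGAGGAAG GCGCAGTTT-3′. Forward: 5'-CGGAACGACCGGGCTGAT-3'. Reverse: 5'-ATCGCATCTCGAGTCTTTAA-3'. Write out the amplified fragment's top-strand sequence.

The forward primer matches the template at positions 13–30.
Taking the reverse complement of ATCGCATCTCGAGTCTTTAA gives TTAAAGACTCGAGATGCGAT, found at positions 42–61 on the template; the primer anneals here to the top strand with its 3' end pointing upstream.
The product is the template from position 13 through 61 (49 bp).

5'-CGGAACGACCGGGCTGATATCCGGGTACATTAAAGACTCGAGATGCGAT-3'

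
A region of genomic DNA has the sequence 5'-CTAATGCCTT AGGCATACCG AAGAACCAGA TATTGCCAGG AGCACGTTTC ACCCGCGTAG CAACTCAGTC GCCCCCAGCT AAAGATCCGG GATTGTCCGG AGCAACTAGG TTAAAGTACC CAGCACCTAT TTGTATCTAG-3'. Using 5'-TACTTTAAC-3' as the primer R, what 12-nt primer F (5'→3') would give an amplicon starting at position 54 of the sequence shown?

5'-CGCGTAGCAACT-3'

The reverse primer's reverse complement GTTAAAGTA matches the template at positions 110–118; the product starts at position 54.
The forward primer is identical to the top strand over positions 54–65: CGCGTAGCAACT.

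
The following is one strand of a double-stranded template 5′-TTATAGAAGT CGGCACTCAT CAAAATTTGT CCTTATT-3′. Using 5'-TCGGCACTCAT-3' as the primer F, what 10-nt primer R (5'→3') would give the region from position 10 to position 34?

5'-AAGGACAAAT-3'

The product's 3' end on the top strand is position 34.
The reverse primer anneals to the top strand over positions 25–34, i.e. to ATTTGTCCTT.
Its sequence written 5'→3' is the reverse complement: AAGGACAAAT.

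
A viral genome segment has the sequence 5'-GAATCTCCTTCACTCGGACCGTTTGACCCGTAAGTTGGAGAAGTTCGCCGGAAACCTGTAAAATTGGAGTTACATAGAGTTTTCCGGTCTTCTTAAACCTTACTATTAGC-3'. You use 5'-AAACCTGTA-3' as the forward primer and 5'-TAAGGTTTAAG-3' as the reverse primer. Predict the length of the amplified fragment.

51 bp

Scanning the template, AAACCTGTA occurs at positions 52–60; this primer anneals to the bottom strand there with its 3' end pointing downstream.
The reverse primer's reverse complement is CTTAAACCTTA, which matches the template at positions 92–102.
The product runs from position 52 to position 102, so its length is 102 − 52 + 1 = 51 bp.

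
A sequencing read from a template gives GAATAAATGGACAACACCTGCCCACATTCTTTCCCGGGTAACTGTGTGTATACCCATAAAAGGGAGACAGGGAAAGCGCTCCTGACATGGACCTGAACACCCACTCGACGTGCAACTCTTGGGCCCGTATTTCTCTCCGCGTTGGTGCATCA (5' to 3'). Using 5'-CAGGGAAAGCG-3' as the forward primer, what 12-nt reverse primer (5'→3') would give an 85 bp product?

5'-TGATGCACCAAC-3'

The forward primer binds at positions 68–78, so an 85 bp product ends at position 68 + 85 − 1 = 152.
The reverse primer anneals to the top strand over positions 141–152, i.e. to GTTGGTGCATCA.
Its sequence written 5'→3' is the reverse complement: TGATGCACCAAC.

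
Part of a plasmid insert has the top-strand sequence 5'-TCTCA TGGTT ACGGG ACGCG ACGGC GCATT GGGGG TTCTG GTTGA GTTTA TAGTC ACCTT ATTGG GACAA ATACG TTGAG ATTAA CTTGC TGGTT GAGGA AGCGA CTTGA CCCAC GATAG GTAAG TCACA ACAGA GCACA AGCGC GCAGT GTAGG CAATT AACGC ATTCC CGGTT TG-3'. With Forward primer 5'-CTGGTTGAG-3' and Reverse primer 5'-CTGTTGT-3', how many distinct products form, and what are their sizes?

The forward primer CTGGTTGAG matches the top strand at positions 38–46, 90–98.
The reverse primer's reverse complement is ACAACAG, matching at positions 128–134.
Each forward site pairs with the reverse site to give a product ending at position 134: sizes 97, 45 bp.

Two products: 97 bp, 45 bp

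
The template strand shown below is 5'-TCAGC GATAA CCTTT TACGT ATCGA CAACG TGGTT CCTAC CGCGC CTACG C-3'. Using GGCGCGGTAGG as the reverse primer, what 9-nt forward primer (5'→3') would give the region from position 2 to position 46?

5'-CAGCGATAA-3'

The reverse primer's reverse complement CCTACCGCGCC matches the template at positions 36–46; the product starts at position 2.
The forward primer is identical to the top strand over positions 2–10: CAGCGATAA.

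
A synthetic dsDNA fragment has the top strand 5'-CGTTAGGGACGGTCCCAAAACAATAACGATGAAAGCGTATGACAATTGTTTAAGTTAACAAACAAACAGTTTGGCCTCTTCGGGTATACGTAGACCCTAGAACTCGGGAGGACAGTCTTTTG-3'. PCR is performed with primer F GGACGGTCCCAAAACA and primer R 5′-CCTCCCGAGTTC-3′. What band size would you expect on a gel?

The forward primer matches the template at positions 7–22.
Taking the reverse complement of CCTCCCGAGTTC gives GAACTCGGGAGG, found at positions 100–111 on the template; the primer anneals here to the top strand with its 3' end pointing upstream.
Amplicon spans positions 7–111: 105 bp.

105 bp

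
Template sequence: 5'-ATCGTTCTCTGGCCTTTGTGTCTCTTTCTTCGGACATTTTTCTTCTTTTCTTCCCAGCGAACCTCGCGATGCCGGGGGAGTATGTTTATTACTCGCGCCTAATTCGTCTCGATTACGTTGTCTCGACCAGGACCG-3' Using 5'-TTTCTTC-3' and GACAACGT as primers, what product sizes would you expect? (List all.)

98 bp, 84 bp, 76 bp

The forward primer TTTCTTC matches the top strand at positions 25–31, 39–45, 47–53.
The reverse primer's reverse complement is ACGTTGTC, matching at positions 115–122.
Each forward site pairs with the reverse site to give a product ending at position 122: sizes 98, 84, 76 bp.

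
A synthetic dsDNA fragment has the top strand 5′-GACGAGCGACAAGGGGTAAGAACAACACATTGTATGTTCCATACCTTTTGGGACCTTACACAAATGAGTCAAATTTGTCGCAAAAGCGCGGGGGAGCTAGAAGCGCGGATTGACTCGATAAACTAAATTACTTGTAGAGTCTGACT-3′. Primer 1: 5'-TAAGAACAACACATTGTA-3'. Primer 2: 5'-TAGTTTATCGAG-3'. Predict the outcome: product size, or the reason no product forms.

Primer 1 (TAAGAACAACACATTGTA) matches the top strand at positions 17–34; it acts as a forward primer.
Primer 2's reverse complement is CTCGATAAACTA, matching the top strand at positions 114–125; it acts as a reverse primer.
The 3' ends face each other across positions 17–125, giving a 109 bp product.

Yes — a 109 bp product.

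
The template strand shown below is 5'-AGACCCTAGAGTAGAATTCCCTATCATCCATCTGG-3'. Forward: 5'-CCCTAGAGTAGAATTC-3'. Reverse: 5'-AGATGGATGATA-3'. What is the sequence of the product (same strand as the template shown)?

The forward primer matches the template at positions 4–19.
The reverse primer's reverse complement is TATCATCCATCT, which matches the template at positions 22–33.
The product is the template from position 4 through 33 (30 bp).

5'-CCCTAGAGTAGAATTCCCTATCATCCATCT-3'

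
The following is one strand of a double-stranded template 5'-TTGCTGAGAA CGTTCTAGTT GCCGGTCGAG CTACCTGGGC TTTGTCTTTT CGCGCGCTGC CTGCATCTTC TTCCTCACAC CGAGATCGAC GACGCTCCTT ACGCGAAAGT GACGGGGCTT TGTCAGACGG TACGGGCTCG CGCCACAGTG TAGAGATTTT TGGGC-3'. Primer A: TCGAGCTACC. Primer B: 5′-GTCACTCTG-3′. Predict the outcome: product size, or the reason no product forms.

No product — primer B has no binding site in the template.

Primer B (GTCACTCTG) does not match the top strand, and its reverse complement CAGAGTGAC does not match either.
With no annealing site for primer B, no amplification occurs.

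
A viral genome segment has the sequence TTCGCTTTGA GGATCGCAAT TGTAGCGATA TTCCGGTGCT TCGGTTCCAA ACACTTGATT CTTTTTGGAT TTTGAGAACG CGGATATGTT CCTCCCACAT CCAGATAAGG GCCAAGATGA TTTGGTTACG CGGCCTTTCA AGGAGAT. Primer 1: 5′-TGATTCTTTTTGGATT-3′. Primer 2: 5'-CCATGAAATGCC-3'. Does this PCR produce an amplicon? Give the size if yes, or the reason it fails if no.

Primer 2 (CCATGAAATGCC) does not match the top strand, and its reverse complement GGCATTTCATGG does not match either.
With no annealing site for primer 2, no amplification occurs.

No product — primer 2 has no binding site in the template.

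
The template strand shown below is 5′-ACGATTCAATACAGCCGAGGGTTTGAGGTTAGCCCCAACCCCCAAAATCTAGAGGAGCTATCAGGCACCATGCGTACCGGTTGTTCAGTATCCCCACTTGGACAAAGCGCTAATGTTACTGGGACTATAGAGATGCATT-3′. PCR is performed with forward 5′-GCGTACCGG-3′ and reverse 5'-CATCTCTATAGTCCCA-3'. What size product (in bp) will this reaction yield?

64 bp

Forward primer GCGTACCGG is found on the top strand at positions 72–80.
Reverse complement of the reverse primer: TGGGACTATAGAGATG. This occurs on the top strand at positions 120–135.
Amplicon spans positions 72–135: 64 bp.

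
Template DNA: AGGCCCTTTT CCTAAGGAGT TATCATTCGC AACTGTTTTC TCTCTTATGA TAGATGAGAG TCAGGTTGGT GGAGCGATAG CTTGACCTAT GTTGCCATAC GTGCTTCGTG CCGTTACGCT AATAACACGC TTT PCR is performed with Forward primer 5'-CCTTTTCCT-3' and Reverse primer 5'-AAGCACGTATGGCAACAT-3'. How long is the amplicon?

102 bp

The forward primer matches the template at positions 5–13.
Taking the reverse complement of AAGCACGTATGGCAACAT gives ATGTTGCCATACGTGCTT, found at positions 89–106 on the template; the primer anneals here to the top strand with its 3' end pointing upstream.
Amplicon spans positions 5–106: 102 bp.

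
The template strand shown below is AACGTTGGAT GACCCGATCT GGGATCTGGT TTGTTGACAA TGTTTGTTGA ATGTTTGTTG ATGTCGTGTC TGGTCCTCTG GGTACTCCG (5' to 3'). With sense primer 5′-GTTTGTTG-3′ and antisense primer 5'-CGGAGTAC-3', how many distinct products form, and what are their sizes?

Three products: 61 bp, 48 bp, 37 bp

The forward primer GTTTGTTG matches the top strand at positions 29–36, 42–49, 53–60.
The reverse primer's reverse complement is GTACTCCG, matching at positions 82–89.
Each forward site pairs with the reverse site to give a product ending at position 89: sizes 61, 48, 37 bp.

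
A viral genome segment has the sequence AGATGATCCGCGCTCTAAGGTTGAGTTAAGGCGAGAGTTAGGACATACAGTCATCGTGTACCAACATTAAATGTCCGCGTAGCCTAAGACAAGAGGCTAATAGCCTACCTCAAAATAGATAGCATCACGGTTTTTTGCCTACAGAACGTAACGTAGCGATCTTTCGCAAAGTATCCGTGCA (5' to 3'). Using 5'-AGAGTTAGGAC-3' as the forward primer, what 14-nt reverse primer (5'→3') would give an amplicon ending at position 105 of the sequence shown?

The forward primer binds at positions 34–44; the product's 3' end on the top strand is position 105.
The reverse primer anneals to the top strand over positions 92–105, i.e. to AGAGGCTAATAGCC.
Its sequence written 5'→3' is the reverse complement: GGCTATTAGCCTCT.

5'-GGCTATTAGCCTCT-3'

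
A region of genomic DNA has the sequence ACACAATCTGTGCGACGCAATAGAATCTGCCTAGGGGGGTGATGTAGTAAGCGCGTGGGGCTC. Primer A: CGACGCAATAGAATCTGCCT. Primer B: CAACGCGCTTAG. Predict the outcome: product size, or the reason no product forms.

Primer B (CAACGCGCTTAG) does not match the top strand, and its reverse complement CTAAGCGCGTTG does not match either.
With no annealing site for primer B, no amplification occurs.

No product — primer B has no binding site in the template.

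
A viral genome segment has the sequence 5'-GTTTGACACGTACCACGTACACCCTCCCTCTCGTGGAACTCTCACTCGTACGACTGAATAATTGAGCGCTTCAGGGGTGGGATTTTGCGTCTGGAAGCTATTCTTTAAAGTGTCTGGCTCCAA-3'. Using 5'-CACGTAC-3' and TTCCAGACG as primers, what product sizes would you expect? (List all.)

90 bp, 83 bp

The forward primer CACGTAC matches the top strand at positions 7–13, 14–20.
The reverse primer's reverse complement is CGTCTGGAA, matching at positions 88–96.
Each forward site pairs with the reverse site to give a product ending at position 96: sizes 90, 83 bp.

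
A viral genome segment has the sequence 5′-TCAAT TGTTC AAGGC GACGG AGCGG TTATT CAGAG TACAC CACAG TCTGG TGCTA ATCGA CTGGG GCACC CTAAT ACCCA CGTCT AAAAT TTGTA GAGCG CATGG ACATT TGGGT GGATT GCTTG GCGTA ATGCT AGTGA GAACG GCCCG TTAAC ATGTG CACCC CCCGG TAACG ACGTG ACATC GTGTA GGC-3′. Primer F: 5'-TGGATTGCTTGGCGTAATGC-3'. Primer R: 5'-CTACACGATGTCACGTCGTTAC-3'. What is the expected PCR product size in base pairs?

77 bp

Scanning the template, TGGATTGCTTGGCGTAATGC occurs at positions 115–134; this primer anneals to the bottom strand there with its 3' end pointing downstream.
Reverse complement of the reverse primer: GTAACGACGTGACATCGTGTAG. This occurs on the top strand at positions 170–191.
Product length = (reverse-primer end) − (forward-primer start) + 1 = 191 − 115 + 1 = 77 bp.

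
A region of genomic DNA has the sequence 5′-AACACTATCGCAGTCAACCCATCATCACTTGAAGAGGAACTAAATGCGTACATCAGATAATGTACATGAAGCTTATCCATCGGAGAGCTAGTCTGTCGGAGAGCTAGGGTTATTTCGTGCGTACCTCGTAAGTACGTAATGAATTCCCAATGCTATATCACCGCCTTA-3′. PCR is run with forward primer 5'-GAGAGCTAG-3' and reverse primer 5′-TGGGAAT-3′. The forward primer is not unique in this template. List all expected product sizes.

The forward primer GAGAGCTAG matches the top strand at positions 83–91, 99–107.
The reverse primer's reverse complement is ATTCCCA, matching at positions 143–149.
Each forward site pairs with the reverse site to give a product ending at position 149: sizes 67, 51 bp.

67 bp, 51 bp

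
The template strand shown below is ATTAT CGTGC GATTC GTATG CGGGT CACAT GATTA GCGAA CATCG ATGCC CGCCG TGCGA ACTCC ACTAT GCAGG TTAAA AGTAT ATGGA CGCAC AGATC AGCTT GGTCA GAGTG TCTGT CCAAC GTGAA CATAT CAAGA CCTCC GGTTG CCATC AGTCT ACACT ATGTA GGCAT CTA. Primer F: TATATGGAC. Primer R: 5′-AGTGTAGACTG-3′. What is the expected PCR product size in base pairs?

83 bp

Forward primer TATATGGAC is found on the top strand at positions 83–91.
Reverse complement of the reverse primer: CAGTCTACACT. This occurs on the top strand at positions 155–165.
Product length = (reverse-primer end) − (forward-primer start) + 1 = 165 − 83 + 1 = 83 bp.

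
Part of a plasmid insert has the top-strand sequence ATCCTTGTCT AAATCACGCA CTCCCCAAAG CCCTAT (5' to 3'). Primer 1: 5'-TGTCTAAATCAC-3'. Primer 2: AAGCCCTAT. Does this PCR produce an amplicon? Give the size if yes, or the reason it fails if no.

No product — both primers anneal to the same strand and extend in the same direction.

Primer 1 (TGTCTAAATCAC) matches the top strand at positions 6–17 (3' end points downstream).
Primer 2 (AAGCCCTAT) also matches the top strand directly, at positions 28–36 — its reverse complement ATAGGGCTT is not present.
Both primers anneal to the bottom strand with 3' ends pointing the same way, so neither can prime synthesis back toward the other.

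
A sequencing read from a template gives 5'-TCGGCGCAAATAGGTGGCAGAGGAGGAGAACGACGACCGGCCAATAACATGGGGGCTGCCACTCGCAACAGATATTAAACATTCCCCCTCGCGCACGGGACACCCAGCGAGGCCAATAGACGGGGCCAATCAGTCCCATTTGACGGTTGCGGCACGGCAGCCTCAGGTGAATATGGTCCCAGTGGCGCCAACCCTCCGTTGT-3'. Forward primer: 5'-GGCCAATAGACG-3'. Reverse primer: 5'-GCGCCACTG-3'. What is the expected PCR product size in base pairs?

The forward primer matches the template at positions 111–122.
The reverse primer's reverse complement is CAGTGGCGC, which matches the template at positions 180–188.
Amplicon spans positions 111–188: 78 bp.

78 bp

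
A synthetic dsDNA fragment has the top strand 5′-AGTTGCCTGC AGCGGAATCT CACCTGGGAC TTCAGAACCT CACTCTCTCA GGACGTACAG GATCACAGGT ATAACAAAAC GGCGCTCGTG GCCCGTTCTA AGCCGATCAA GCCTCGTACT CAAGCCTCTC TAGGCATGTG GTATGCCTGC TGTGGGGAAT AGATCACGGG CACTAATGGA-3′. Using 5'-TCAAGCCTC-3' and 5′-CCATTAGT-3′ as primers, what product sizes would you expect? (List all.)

73 bp, 60 bp

The forward primer TCAAGCCTC matches the top strand at positions 107–115, 120–128.
The reverse primer's reverse complement is ACTAATGG, matching at positions 172–179.
Each forward site pairs with the reverse site to give a product ending at position 179: sizes 73, 60 bp.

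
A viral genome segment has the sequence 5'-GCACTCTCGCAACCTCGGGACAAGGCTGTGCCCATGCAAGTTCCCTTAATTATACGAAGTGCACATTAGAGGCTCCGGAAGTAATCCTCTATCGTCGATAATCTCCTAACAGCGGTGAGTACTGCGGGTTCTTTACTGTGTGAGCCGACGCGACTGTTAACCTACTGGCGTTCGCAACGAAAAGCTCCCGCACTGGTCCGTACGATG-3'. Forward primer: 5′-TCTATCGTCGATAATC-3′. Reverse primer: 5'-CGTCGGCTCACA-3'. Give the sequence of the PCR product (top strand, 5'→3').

The forward primer matches the template at positions 88–103.
Reverse complement of the reverse primer: TGTGAGCCGACG. This occurs on the top strand at positions 139–150.
The product is the template from position 88 through 150 (63 bp).

5'-TCTATCGTCGATAATCTCCTAACAGCGGTGAGTACTGCGGGTTCTTTACTGTGTGAGCCGACG-3'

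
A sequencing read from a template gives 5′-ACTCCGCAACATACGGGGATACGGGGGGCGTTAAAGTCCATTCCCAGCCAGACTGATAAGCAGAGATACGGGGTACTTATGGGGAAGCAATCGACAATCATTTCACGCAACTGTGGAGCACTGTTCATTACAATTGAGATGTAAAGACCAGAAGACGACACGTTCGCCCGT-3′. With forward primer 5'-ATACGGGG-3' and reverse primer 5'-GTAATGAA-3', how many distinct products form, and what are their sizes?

Three products: 121 bp, 113 bp, 66 bp

The forward primer ATACGGGG matches the top strand at positions 11–18, 19–26, 66–73.
The reverse primer's reverse complement is TTCATTAC, matching at positions 124–131.
Each forward site pairs with the reverse site to give a product ending at position 131: sizes 121, 113, 66 bp.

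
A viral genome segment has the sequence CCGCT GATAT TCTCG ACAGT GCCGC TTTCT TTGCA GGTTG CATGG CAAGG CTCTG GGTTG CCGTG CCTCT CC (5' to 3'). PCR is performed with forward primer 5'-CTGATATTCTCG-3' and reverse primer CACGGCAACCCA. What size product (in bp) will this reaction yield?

62 bp

Forward primer CTGATATTCTCG is found on the top strand at positions 4–15.
The reverse primer's reverse complement is TGGGTTGCCGTG, which matches the template at positions 54–65.
Amplicon spans positions 4–65: 62 bp.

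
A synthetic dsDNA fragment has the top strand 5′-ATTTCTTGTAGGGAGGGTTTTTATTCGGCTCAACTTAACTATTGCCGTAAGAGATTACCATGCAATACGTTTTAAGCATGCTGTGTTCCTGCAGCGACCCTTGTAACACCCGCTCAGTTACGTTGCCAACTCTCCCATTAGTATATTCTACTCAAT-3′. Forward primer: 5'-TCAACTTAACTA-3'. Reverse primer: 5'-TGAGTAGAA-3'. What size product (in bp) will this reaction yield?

125 bp

Forward primer TCAACTTAACTA is found on the top strand at positions 30–41.
Reverse complement of the reverse primer: TTCTACTCA. This occurs on the top strand at positions 146–154.
Amplicon spans positions 30–154: 125 bp.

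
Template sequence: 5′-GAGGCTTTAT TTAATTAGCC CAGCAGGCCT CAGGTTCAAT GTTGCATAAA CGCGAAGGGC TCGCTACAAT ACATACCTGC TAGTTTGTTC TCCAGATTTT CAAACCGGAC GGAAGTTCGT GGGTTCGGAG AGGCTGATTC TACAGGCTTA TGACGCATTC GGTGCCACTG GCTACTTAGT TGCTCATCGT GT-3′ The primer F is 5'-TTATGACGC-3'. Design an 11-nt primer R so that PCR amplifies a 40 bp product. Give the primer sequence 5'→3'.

The forward primer binds at positions 148–156, so a 40 bp product ends at position 148 + 40 − 1 = 187.
The reverse primer anneals to the top strand over positions 177–187, i.e. to TAGTTGCTCAT.
Its sequence written 5'→3' is the reverse complement: ATGAGCAACTA.

5'-ATGAGCAACTA-3'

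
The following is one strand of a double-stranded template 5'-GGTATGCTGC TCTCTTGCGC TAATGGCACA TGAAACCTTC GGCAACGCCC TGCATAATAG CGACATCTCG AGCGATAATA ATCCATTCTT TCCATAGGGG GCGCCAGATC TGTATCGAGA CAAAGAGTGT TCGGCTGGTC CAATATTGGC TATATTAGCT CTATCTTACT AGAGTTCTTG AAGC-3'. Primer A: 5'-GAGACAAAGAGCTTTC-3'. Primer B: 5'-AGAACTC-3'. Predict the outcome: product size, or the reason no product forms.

Primer A (GAGACAAAGAGCTTTC) does not match the top strand, and its reverse complement GAAAGCTCTTTGTCTC does not match either.
With no annealing site for primer A, no amplification occurs.

No product — primer A has no binding site in the template.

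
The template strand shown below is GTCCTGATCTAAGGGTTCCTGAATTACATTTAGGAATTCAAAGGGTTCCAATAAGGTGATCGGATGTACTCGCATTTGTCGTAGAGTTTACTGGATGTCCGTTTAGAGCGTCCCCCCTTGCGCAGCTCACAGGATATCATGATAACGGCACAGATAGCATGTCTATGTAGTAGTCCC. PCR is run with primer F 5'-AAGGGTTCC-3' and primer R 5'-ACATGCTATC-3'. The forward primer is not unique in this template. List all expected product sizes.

152 bp, 122 bp

The forward primer AAGGGTTCC matches the top strand at positions 11–19, 41–49.
The reverse primer's reverse complement is GATAGCATGT, matching at positions 153–162.
Each forward site pairs with the reverse site to give a product ending at position 162: sizes 152, 122 bp.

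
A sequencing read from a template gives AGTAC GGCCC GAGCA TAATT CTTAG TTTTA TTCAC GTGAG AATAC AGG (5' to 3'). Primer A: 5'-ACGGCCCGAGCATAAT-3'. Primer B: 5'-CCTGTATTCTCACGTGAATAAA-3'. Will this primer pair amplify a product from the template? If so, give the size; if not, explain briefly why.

Yes — a 45 bp product.

Primer A (ACGGCCCGAGCATAAT) matches the top strand at positions 4–19; it acts as a forward primer.
Primer B's reverse complement is TTTATTCACGTGAGAATACAGG, matching the top strand at positions 27–48; it acts as a reverse primer.
The 3' ends face each other across positions 4–48, giving a 45 bp product.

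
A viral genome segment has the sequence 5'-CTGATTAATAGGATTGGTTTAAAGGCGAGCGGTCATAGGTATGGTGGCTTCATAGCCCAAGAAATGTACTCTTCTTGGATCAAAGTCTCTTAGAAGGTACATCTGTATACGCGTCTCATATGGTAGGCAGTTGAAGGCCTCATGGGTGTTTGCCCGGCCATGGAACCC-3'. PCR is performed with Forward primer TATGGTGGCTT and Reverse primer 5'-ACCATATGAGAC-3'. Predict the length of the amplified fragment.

Scanning the template, TATGGTGGCTT occurs at positions 40–50; this primer anneals to the bottom strand there with its 3' end pointing downstream.
Reverse complement of the reverse primer: GTCTCATATGGT. This occurs on the top strand at positions 113–124.
Product length = (reverse-primer end) − (forward-primer start) + 1 = 124 − 40 + 1 = 85 bp.

85 bp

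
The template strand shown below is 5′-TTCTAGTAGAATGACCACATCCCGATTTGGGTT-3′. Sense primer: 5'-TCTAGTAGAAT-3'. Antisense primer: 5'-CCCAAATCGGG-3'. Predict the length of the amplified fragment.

30 bp

Scanning the template, TCTAGTAGAAT occurs at positions 2–12; this primer anneals to the bottom strand there with its 3' end pointing downstream.
Reverse complement of the reverse primer: CCCGATTTGGG. This occurs on the top strand at positions 21–31.
Product length = (reverse-primer end) − (forward-primer start) + 1 = 31 − 2 + 1 = 30 bp.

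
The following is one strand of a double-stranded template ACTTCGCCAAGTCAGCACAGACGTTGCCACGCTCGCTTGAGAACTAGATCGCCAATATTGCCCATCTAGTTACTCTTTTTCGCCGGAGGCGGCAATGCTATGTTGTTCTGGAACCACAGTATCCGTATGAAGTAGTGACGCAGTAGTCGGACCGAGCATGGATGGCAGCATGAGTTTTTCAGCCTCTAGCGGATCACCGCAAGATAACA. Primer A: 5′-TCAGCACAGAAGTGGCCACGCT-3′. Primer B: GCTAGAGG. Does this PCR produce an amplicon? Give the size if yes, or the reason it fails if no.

Primer A (TCAGCACAGAAGTGGCCACGCT) does not match the top strand, and its reverse complement AGCGTGGCCACTTCTGTGCTGA does not match either.
With no annealing site for primer A, no amplification occurs.

No product — primer A has no binding site in the template.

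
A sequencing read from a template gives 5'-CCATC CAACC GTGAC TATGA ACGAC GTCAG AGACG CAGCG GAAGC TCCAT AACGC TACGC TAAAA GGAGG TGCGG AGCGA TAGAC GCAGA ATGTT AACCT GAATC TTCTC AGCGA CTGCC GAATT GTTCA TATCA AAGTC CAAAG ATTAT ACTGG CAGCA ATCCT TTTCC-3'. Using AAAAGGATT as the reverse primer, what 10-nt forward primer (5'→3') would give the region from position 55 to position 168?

5'-CTACGCTAAA-3'

The reverse primer's reverse complement AATCCTTTT matches the template at positions 160–168; the product starts at position 55.
The forward primer is identical to the top strand over positions 55–64: CTACGCTAAA.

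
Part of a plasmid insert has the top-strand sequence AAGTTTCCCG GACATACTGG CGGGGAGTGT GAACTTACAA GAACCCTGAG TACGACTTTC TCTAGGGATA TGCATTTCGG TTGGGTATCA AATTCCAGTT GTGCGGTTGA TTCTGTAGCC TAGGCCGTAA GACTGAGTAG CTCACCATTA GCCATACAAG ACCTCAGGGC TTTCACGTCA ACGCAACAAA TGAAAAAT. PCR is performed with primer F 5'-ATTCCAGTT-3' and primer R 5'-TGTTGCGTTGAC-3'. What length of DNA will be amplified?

97 bp

Scanning the template, ATTCCAGTT occurs at positions 92–100; this primer anneals to the bottom strand there with its 3' end pointing downstream.
The reverse primer's reverse complement is GTCAACGCAACA, which matches the template at positions 177–188.
Product length = (reverse-primer end) − (forward-primer start) + 1 = 188 − 92 + 1 = 97 bp.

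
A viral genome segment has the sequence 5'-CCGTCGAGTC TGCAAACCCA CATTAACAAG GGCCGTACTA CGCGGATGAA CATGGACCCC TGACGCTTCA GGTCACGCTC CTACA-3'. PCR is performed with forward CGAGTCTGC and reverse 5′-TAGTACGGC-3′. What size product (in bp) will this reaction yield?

36 bp

The forward primer matches the template at positions 5–13.
Taking the reverse complement of TAGTACGGC gives GCCGTACTA, found at positions 32–40 on the template; the primer anneals here to the top strand with its 3' end pointing upstream.
Product length = (reverse-primer end) − (forward-primer start) + 1 = 40 − 5 + 1 = 36 bp.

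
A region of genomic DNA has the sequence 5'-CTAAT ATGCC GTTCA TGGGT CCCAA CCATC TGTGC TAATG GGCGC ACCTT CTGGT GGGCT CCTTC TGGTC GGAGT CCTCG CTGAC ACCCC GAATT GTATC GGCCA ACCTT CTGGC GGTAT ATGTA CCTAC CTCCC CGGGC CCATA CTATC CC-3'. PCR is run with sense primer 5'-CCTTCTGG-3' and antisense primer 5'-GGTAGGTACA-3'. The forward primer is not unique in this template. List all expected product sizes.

85 bp, 71 bp, 25 bp

The forward primer CCTTCTGG matches the top strand at positions 47–54, 61–68, 107–114.
The reverse primer's reverse complement is TGTACCTACC, matching at positions 122–131.
Each forward site pairs with the reverse site to give a product ending at position 131: sizes 85, 71, 25 bp.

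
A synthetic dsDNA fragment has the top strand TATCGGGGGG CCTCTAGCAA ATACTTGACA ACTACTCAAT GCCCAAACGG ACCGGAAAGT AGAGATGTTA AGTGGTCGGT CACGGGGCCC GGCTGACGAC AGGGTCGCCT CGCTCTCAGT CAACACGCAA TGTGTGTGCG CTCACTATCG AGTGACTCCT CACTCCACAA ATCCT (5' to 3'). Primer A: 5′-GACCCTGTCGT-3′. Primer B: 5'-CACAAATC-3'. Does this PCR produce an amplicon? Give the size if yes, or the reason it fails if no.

No product — the primers' 3' ends point away from each other.

Primer A (GACCCTGTCGT) has reverse complement ACGACAGGGTC, which matches the top strand at positions 96–106; primer A anneals to the top strand there with its 3' end pointing upstream toward position 96.
Primer B (CACAAATC) matches the top strand directly at positions 166–173; it anneals to the bottom strand with its 3' end pointing downstream toward position 173.
The 3' ends diverge (primer A extends toward position 1, primer B toward position 175), so the primers never converge on a shared product.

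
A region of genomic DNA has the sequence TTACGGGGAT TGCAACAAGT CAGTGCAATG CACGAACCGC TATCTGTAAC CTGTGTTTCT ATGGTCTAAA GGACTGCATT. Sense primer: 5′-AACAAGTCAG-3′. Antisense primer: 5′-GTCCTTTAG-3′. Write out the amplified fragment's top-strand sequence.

5'-AACAAGTCAGTGCAATGCACGAACCGCTATCTGTAACCTGTGTTTCTATGGTCTAAAGGAC-3'

Forward primer AACAAGTCAG is found on the top strand at positions 14–23.
Reverse complement of the reverse primer: CTAAAGGAC. This occurs on the top strand at positions 66–74.
The product is the template from position 14 through 74 (61 bp).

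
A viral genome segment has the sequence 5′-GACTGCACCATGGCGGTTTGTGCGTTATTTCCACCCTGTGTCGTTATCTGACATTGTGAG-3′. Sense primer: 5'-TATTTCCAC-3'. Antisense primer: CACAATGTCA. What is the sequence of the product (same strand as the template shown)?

Forward primer TATTTCCAC is found on the top strand at positions 26–34.
Reverse complement of the reverse primer: TGACATTGTG. This occurs on the top strand at positions 49–58.
The product is the template from position 26 through 58 (33 bp).

5'-TATTTCCACCCTGTGTCGTTATCTGACATTGTG-3'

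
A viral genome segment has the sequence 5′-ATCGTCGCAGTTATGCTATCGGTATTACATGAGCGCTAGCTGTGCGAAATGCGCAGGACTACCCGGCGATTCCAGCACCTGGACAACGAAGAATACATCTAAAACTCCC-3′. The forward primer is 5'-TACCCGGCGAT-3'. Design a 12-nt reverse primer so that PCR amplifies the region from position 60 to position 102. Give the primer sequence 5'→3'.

The product's 3' end on the top strand is position 102.
The reverse primer anneals to the top strand over positions 91–102, i.e. to GAATACATCTAA.
Its sequence written 5'→3' is the reverse complement: TTAGATGTATTC.

5'-TTAGATGTATTC-3'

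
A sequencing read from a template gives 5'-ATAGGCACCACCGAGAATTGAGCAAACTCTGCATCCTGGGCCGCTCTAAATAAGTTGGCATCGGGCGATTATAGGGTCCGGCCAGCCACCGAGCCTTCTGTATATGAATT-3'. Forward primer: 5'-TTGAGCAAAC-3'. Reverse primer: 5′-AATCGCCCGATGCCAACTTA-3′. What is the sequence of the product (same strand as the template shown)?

5'-TTGAGCAAACTCTGCATCCTGGGCCGCTCTAAATAAGTTGGCATCGGGCGATT-3'

Forward primer TTGAGCAAAC is found on the top strand at positions 18–27.
Taking the reverse complement of AATCGCCCGATGCCAACTTA gives TAAGTTGGCATCGGGCGATT, found at positions 51–70 on the template; the primer anneals here to the top strand with its 3' end pointing upstream.
The product is the template from position 18 through 70 (53 bp).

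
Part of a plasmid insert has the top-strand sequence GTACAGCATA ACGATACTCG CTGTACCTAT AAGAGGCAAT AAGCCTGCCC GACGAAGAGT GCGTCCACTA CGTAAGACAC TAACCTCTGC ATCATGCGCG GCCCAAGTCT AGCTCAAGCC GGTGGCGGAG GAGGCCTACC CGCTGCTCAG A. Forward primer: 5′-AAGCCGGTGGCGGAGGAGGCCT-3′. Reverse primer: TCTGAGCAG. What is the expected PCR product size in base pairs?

36 bp

Scanning the template, AAGCCGGTGGCGGAGGAGGCCT occurs at positions 116–137; this primer anneals to the bottom strand there with its 3' end pointing downstream.
The reverse primer's reverse complement is CTGCTCAGA, which matches the template at positions 143–151.
Product length = (reverse-primer end) − (forward-primer start) + 1 = 151 − 116 + 1 = 36 bp.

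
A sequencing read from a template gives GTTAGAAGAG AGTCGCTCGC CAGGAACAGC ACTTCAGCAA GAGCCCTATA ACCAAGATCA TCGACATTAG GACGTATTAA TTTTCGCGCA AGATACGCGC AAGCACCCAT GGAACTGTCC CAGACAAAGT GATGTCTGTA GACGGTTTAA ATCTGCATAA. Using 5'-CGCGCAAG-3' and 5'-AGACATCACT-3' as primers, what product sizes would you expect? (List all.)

The forward primer CGCGCAAG matches the top strand at positions 85–92, 96–103.
The reverse primer's reverse complement is AGTGATGTCT, matching at positions 128–137.
Each forward site pairs with the reverse site to give a product ending at position 137: sizes 53, 42 bp.

53 bp, 42 bp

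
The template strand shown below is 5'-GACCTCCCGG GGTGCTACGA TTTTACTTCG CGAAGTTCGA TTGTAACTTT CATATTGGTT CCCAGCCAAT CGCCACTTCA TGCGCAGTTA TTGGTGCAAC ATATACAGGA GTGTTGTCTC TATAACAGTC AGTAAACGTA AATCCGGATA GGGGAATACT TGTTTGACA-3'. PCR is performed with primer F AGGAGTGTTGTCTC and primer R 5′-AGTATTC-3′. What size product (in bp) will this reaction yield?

The forward primer matches the template at positions 107–120.
Taking the reverse complement of AGTATTC gives GAATACT, found at positions 154–160 on the template; the primer anneals here to the top strand with its 3' end pointing upstream.
Product length = (reverse-primer end) − (forward-primer start) + 1 = 160 − 107 + 1 = 54 bp.

54 bp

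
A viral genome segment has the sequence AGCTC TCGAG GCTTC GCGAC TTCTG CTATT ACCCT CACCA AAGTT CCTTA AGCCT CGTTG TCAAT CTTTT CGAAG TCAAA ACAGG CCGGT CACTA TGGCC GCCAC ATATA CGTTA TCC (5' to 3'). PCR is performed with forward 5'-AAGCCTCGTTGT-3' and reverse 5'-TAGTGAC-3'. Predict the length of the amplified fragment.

The forward primer matches the template at positions 50–61.
Taking the reverse complement of TAGTGAC gives GTCACTA, found at positions 89–95 on the template; the primer anneals here to the top strand with its 3' end pointing upstream.
Product length = (reverse-primer end) − (forward-primer start) + 1 = 95 − 50 + 1 = 46 bp.

46 bp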